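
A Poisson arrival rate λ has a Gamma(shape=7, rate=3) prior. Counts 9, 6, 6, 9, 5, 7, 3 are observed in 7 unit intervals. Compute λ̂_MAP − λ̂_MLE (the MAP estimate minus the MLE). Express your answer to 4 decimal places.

MAP − MLE = -1.3286

Σxᵢ = 45. Posterior is Gamma(52, 10); MAP = (52−1)/10 = 51/10 ≈ 5.10000.
MLE = x̄ = 45/7 ≈ 6.42857.
Difference = 51/10 − 45/7 = -93/70 ≈ -1.3286.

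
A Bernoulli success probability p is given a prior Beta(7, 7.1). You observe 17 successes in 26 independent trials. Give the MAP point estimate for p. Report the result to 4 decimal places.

p̂_MAP = 0.6037

Prior: Beta(7, 7.1).
Data: 17 successes in 26 trials. The binomial likelihood contributes p^17(1−p)^9, so the posterior is Beta(7+17, 7.1+9) = Beta(24, 16.1).
For Beta(a, b) with a, b > 1 the mode is (a−1)/(a+b−2) = 23/38.1 ≈ 0.6037.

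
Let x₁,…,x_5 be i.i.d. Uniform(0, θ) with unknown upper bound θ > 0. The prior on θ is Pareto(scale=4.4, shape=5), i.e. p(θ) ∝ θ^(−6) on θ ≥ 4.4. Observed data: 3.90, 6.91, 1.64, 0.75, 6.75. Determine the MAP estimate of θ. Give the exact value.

The Uniform(0, θ) likelihood is θ^(−n) for θ ≥ max(xᵢ), zero otherwise. Here max(xᵢ) = 6.91.
Posterior ∝ θ^(−6) · θ^(−5) = θ^(−11) on θ ≥ max(4.4, 6.91) = 6.91.
This density is strictly decreasing in θ, so the posterior mode lies at the lower boundary of the support.

θ̂_MAP = 6.91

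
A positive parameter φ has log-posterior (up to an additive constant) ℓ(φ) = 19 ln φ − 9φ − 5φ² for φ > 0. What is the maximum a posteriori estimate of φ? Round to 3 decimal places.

φ̂_MAP = 1.000

ℓ'(φ) = 19/φ − 9 − 10φ. Setting this to zero and multiplying by φ: 10φ² + 9φ − 19 = 0.
φ = (−9 + √(9² + 4·10·19)) / (2·10) = (−9 + √841) / 20 = (−9 + 29)/20 = 1.
ℓ''(φ) = −19/φ² − 10 < 0, confirming a maximum.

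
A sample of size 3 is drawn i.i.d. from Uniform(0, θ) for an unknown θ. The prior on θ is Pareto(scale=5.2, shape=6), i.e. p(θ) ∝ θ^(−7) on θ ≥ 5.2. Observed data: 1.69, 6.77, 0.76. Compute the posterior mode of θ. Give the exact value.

θ̂_MAP = 6.77

The Uniform(0, θ) likelihood is θ^(−n) for θ ≥ max(xᵢ), zero otherwise. Here max(xᵢ) = 6.77.
Posterior ∝ θ^(−7) · θ^(−3) = θ^(−10) on θ ≥ max(5.2, 6.77) = 6.77.
This density is strictly decreasing in θ, so the posterior mode lies at the lower boundary of the support.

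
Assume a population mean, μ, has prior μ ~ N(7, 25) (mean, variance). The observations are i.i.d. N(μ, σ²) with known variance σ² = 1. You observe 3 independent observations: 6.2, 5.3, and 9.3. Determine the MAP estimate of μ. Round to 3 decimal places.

μ̂_MAP = 6.934

n = 3; x̄ = (6.2 + 5.3 + 9.3)/3 = 20.8/3 = 104/15 ≈ 6.9333.
For a Normal prior and Normal likelihood with known variance, the posterior is Normal; its mode equals its mean, the precision-weighted average.
Prior precision 1/σ₀² = 1/25 = 0.04; data precision n/σ² = 3/1 = 3.
μ̂ = (0.04·7 + 3·(104/15)) / (0.04 + 3) = 21.08/3.04 = 527/76 ≈ 6.934.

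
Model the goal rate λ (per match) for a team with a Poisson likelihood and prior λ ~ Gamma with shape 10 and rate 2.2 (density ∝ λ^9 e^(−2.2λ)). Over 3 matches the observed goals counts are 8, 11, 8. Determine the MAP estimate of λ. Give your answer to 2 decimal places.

Σxᵢ = 8+11+8 = 27, with n = 3.
Posterior ∝ λ^9e^(−2.2λ) · λ^27e^(−3λ) = λ^36e^(−5.2λ), i.e. Gamma(shape=37, rate=5.2).
The mode of a Gamma(a, b) with a ≥ 1 (shape–rate) is (a−1)/b = 36/5.2 ≈ 6.92.

λ̂_MAP = 6.92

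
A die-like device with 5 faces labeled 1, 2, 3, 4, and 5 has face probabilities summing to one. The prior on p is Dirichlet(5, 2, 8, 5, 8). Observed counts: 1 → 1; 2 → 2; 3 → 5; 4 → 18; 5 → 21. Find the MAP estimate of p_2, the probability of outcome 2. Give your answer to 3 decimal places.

The posterior is Dirichlet(αᵢ + nᵢ) = Dirichlet(6, 4, 13, 23, 29).
For a Dirichlet(a₁,…,a_K) with all aᵢ > 1, the mode has j-th component (aⱼ − 1)/(Σaᵢ − K).
Here Σaᵢ = 75 and K = 5, so p_2 = (4 − 1)/(75 − 5) = 3/70 ≈ 0.043.

MAP estimate: 0.043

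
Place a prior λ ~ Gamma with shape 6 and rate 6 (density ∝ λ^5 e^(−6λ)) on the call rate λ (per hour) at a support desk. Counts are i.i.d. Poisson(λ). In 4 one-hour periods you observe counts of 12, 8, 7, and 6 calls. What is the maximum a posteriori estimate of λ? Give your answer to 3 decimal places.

λ̂_MAP = 3.800

Σxᵢ = 12+8+7+6 = 33, with n = 4.
Posterior ∝ λ^5e^(−6λ) · λ^33e^(−4λ) = λ^38e^(−10λ), i.e. Gamma(shape=39, rate=10).
The mode of a Gamma(a, b) with a ≥ 1 (shape–rate) is (a−1)/b = 38/10 ≈ 3.800.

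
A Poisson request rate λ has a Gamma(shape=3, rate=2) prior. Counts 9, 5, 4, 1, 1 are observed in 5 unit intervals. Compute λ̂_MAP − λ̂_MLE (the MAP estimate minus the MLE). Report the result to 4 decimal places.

Σxᵢ = 20. Posterior is Gamma(23, 7); MAP = (23−1)/7 = 22/7 ≈ 3.14286.
MLE = x̄ = 20/5 ≈ 4.00000.
Difference = 22/7 − 20/5 = -6/7 ≈ -0.8571.

MAP − MLE = -0.8571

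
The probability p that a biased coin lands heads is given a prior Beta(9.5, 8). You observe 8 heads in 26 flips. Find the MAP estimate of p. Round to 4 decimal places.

p̂_MAP = 0.3976

Prior: Beta(9.5, 8).
Data: 8 successes in 26 trials. The binomial likelihood contributes p^8(1−p)^18, so the posterior is Beta(9.5+8, 8+18) = Beta(17.5, 26).
For Beta(a, b) with a, b > 1 the mode is (a−1)/(a+b−2) = 16.5/41.5 ≈ 0.3976.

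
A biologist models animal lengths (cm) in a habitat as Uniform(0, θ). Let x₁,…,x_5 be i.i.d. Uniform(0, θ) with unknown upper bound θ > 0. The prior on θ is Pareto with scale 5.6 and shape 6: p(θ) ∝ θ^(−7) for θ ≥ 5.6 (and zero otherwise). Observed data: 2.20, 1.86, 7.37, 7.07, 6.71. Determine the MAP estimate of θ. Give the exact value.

θ̂_MAP = 7.37

The Uniform(0, θ) likelihood is θ^(−n) for θ ≥ max(xᵢ), zero otherwise. Here max(xᵢ) = 7.37.
Posterior ∝ θ^(−7) · θ^(−5) = θ^(−12) on θ ≥ max(5.6, 7.37) = 7.37.
This density is strictly decreasing in θ, so the posterior mode lies at the lower boundary of the support.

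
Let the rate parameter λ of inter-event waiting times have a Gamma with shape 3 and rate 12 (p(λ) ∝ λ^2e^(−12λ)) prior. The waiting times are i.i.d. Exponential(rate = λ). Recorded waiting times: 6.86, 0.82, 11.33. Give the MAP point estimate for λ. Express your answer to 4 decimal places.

λ̂_MAP = 0.1612

The Exponential(rate=λ) likelihood is ∝ λ^n e^(−λΣtᵢ). Here n = 3 and Σtᵢ = 6.86 + 0.82 + 11.33 = 19.01.
Posterior ∝ λ^2e^(−12λ) · λ^3e^(−19.01λ) = λ^5e^(−31.01λ), i.e. Gamma(6, 31.01).
Mode = (a−1)/b = 5/31.01 ≈ 0.1612.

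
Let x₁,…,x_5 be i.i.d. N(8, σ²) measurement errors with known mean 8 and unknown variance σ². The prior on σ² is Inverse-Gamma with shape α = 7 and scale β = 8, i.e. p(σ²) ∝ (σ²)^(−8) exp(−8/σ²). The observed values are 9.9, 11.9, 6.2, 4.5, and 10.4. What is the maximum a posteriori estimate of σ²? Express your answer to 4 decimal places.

Sum of squared deviations about the known mean: SS = (9.9−8)² + (11.9−8)² + (6.2−8)² + (4.5−8)² + (10.4−8)² = 40.07.
The Normal likelihood contributes (σ²)^(−n/2) exp(−SS/(2σ²)), so the posterior is Inverse-Gamma(α + n/2, β + SS/2) = Inverse-Gamma(9.5, 28.035).
The mode of Inverse-Gamma(a, b) is b/(a+1) = 28.035/10.5 ≈ 2.6700.

σ̂²_MAP = 2.6700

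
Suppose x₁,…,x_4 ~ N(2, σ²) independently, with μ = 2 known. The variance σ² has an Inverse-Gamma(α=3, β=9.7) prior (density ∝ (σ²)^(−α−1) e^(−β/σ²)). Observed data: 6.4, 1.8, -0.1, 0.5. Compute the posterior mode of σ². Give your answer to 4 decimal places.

Sum of squared deviations about the known mean: SS = (6.4−2)² + (1.8−2)² + (-0.1−2)² + (0.5−2)² = 26.06.
The Normal likelihood contributes (σ²)^(−n/2) exp(−SS/(2σ²)), so the posterior is Inverse-Gamma(α + n/2, β + SS/2) = Inverse-Gamma(5, 22.73).
The mode of Inverse-Gamma(a, b) is b/(a+1) = 22.73/6 ≈ 3.7883.

σ̂²_MAP = 3.7883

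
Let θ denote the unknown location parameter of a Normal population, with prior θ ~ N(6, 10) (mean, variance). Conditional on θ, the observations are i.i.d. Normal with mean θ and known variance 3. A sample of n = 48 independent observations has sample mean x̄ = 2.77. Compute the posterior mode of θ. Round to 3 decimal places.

θ̂_MAP = 2.790

n = 48, x̄ = 2.77.
For a Normal prior and Normal likelihood with known variance, the posterior is Normal; its mode equals its mean, the precision-weighted average.
Prior precision 1/σ₀² = 1/10 = 0.1; data precision n/σ² = 48/3 = 16.
θ̂ = (0.1·6 + 16·2.77) / (0.1 + 16) = 44.92/16.1 = 2246/805 ≈ 2.790.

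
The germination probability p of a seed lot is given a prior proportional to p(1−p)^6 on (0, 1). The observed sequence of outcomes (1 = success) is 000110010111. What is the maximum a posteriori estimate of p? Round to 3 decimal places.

The prior density ∝ p(1−p)^6 is the kernel of Beta(2, 7).
Data: 6 successes in 12 trials (from the sequence). The binomial likelihood contributes p^6(1−p)^6, so the posterior is Beta(2+6, 7+6) = Beta(8, 13).
For Beta(a, b) with a, b > 1 the mode is (a−1)/(a+b−2) = 7/19 ≈ 0.368.

p̂_MAP = 0.368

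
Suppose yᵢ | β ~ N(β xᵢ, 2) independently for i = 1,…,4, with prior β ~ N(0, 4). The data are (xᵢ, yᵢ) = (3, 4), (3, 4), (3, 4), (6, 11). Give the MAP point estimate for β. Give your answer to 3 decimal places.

log p(β | y) = −Σ(yᵢ − βxᵢ)²/(2·2) − β²/(2·4) + const.
Setting the derivative to zero: Σxᵢ(yᵢ − βxᵢ)/2 − β/4 = 0, so β = Σxᵢyᵢ / (Σxᵢ² + σ²/τ²).
Σxᵢyᵢ = 3·4 + 3·4 + 3·4 + 6·11 = 102; Σxᵢ² = 63; σ²/τ² = 0.5.
β̂_MAP = 102 / (63 + 0.5) = 102/63.5 ≈ 1.606.

β̂_MAP = 1.606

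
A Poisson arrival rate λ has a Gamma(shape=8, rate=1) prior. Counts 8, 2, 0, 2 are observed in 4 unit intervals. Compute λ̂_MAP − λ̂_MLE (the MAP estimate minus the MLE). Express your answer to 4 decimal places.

Σxᵢ = 12. Posterior is Gamma(20, 5); MAP = (20−1)/5 = 19/5 ≈ 3.80000.
MLE = x̄ = 12/4 ≈ 3.00000.
Difference = 19/5 − 12/4 = 4/5 ≈ 0.8000.

MAP − MLE = 0.8000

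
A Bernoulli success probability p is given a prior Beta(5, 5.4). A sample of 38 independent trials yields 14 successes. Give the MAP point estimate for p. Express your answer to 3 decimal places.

p̂_MAP = 0.388

Prior: Beta(5, 5.4).
Data: 14 successes in 38 trials. The binomial likelihood contributes p^14(1−p)^24, so the posterior is Beta(5+14, 5.4+24) = Beta(19, 29.4).
For Beta(a, b) with a, b > 1 the mode is (a−1)/(a+b−2) = 18/46.4 ≈ 0.388.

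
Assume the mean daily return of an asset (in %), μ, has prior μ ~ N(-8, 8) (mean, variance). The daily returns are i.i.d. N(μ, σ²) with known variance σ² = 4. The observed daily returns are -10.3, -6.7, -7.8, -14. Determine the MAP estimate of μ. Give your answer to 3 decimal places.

μ̂_MAP = -9.511

n = 4; x̄ = ((-10.3) + (-6.7) + (-7.8) + (-14))/4 = -38.8/4 = -9.7.
For a Normal prior and Normal likelihood with known variance, the posterior is Normal; its mode equals its mean, the precision-weighted average.
Prior precision 1/σ₀² = 1/8 = 0.125; data precision n/σ² = 4/4 = 1.
μ̂ = (0.125·(-8) + 1·(-9.7)) / (0.125 + 1) = (-10.7)/1.125 = -428/45 ≈ -9.511.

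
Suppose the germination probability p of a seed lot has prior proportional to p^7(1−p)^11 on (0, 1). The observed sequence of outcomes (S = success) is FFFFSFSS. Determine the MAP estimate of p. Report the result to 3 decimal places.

p̂_MAP = 0.385

The prior density ∝ p^7(1−p)^11 is the kernel of Beta(8, 12).
Data: 3 successes in 8 trials (from the sequence). The binomial likelihood contributes p^3(1−p)^5, so the posterior is Beta(8+3, 12+5) = Beta(11, 17).
For Beta(a, b) with a, b > 1 the mode is (a−1)/(a+b−2) = 10/26 ≈ 0.385.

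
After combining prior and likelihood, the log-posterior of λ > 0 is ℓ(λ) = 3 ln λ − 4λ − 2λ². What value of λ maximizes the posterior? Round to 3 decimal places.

λ̂_MAP = 0.500

ℓ'(λ) = 3/λ − 4 − 4λ. Setting this to zero and multiplying by λ: 4λ² + 4λ − 3 = 0.
λ = (−4 + √(4² + 4·4·3)) / (2·4) = (−4 + √64) / 8 = (−4 + 8)/8 = 1/2.
ℓ''(λ) = −3/λ² − 4 < 0, confirming a maximum.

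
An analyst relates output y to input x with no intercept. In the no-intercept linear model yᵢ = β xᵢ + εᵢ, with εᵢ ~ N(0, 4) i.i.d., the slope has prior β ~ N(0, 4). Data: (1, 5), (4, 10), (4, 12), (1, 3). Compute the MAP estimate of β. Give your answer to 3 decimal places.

log p(β | y) = −Σ(yᵢ − βxᵢ)²/(2·4) − β²/(2·4) + const.
Setting the derivative to zero: Σxᵢ(yᵢ − βxᵢ)/4 − β/4 = 0, so β = Σxᵢyᵢ / (Σxᵢ² + σ²/τ²).
Σxᵢyᵢ = 1·5 + 4·10 + 4·12 + 1·3 = 96; Σxᵢ² = 34; σ²/τ² = 1.
β̂_MAP = 96 / (34 + 1) = 96/35 ≈ 2.743.

β̂_MAP = 2.743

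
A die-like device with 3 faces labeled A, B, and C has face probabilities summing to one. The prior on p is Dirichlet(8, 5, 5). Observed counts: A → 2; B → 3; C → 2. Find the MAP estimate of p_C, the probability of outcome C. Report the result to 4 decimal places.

The posterior is Dirichlet(αᵢ + nᵢ) = Dirichlet(10, 8, 7).
For a Dirichlet(a₁,…,a_K) with all aᵢ > 1, the mode has j-th component (aⱼ − 1)/(Σaᵢ − K).
Here Σaᵢ = 25 and K = 3, so p_C = (7 − 1)/(25 − 3) = 6/22 ≈ 0.2727.

MAP estimate of p_C = 0.2727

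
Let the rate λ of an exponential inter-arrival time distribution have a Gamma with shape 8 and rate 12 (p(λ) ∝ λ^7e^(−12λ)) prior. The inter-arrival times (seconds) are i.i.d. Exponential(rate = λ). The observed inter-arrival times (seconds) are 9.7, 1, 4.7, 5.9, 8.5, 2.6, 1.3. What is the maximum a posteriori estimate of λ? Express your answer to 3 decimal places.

λ̂_MAP = 0.306

The Exponential(rate=λ) likelihood is ∝ λ^n e^(−λΣtᵢ). Here n = 7 and Σtᵢ = 9.7 + 1 + 4.7 + 5.9 + 8.5 + 2.6 + 1.3 = 33.7.
Posterior ∝ λ^7e^(−12λ) · λ^7e^(−33.7λ) = λ^14e^(−45.7λ), i.e. Gamma(15, 45.7).
Mode = (a−1)/b = 14/45.7 ≈ 0.306.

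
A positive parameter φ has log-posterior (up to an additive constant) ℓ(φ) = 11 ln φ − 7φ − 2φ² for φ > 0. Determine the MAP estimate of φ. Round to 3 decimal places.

φ̂_MAP = 1.000

ℓ'(φ) = 11/φ − 7 − 4φ. Setting this to zero and multiplying by φ: 4φ² + 7φ − 11 = 0.
φ = (−7 + √(7² + 4·4·11)) / (2·4) = (−7 + √225) / 8 = (−7 + 15)/8 = 1.
ℓ''(φ) = −11/φ² − 4 < 0, confirming a maximum.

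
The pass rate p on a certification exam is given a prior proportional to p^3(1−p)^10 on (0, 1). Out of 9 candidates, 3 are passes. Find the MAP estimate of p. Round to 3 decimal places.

The prior density ∝ p^3(1−p)^10 is the kernel of Beta(4, 11).
Data: 3 successes in 9 trials. The binomial likelihood contributes p^3(1−p)^6, so the posterior is Beta(4+3, 11+6) = Beta(7, 17).
For Beta(a, b) with a, b > 1 the mode is (a−1)/(a+b−2) = 6/22 ≈ 0.273.

p̂_MAP = 0.273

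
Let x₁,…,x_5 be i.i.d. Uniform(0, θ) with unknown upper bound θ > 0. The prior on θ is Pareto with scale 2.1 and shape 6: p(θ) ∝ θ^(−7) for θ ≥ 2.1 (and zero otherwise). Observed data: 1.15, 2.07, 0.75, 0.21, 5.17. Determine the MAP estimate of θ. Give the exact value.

The Uniform(0, θ) likelihood is θ^(−n) for θ ≥ max(xᵢ), zero otherwise. Here max(xᵢ) = 5.17.
Posterior ∝ θ^(−7) · θ^(−5) = θ^(−12) on θ ≥ max(2.1, 5.17) = 5.17.
This density is strictly decreasing in θ, so the posterior mode lies at the lower boundary of the support.

θ̂_MAP = 5.17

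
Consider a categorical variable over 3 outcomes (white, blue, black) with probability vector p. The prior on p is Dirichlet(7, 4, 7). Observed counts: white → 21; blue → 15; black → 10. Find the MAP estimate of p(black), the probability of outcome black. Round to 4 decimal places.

MAP estimate of p(black) = 0.2623

The posterior is Dirichlet(αᵢ + nᵢ) = Dirichlet(28, 19, 17).
For a Dirichlet(a₁,…,a_K) with all aᵢ > 1, the mode has j-th component (aⱼ − 1)/(Σaᵢ − K).
Here Σaᵢ = 64 and K = 3, so p(black) = (17 − 1)/(64 − 3) = 16/61 ≈ 0.2623.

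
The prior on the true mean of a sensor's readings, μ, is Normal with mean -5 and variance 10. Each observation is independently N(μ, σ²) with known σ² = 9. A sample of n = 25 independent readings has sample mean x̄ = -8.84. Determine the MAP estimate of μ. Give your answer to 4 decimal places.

μ̂_MAP = -8.7066

n = 25, x̄ = -8.84.
For a Normal prior and Normal likelihood with known variance, the posterior is Normal; its mode equals its mean, the precision-weighted average.
Prior precision 1/σ₀² = 1/10 = 0.1; data precision n/σ² = 25/9.
μ̂ = (0.1·(-5) + (25/9)·(-8.84)) / (0.1 + 25/9) = (-451/18)/(259/90) = -2255/259 ≈ -8.7066.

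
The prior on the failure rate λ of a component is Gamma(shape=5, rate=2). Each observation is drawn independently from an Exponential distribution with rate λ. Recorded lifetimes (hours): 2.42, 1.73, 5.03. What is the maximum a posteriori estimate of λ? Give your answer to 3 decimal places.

λ̂_MAP = 0.626

The Exponential(rate=λ) likelihood is ∝ λ^n e^(−λΣtᵢ). Here n = 3 and Σtᵢ = 2.42 + 1.73 + 5.03 = 9.18.
Posterior ∝ λ^4e^(−2λ) · λ^3e^(−9.18λ) = λ^7e^(−11.18λ), i.e. Gamma(8, 11.18).
Mode = (a−1)/b = 7/11.18 ≈ 0.626.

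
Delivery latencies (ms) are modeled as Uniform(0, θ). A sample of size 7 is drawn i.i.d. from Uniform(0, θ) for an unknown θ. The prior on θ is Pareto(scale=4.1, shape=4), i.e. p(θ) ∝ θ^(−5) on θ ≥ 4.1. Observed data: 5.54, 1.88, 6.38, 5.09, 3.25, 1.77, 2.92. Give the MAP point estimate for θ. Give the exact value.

θ̂_MAP = 6.38

The Uniform(0, θ) likelihood is θ^(−n) for θ ≥ max(xᵢ), zero otherwise. Here max(xᵢ) = 6.38.
Posterior ∝ θ^(−5) · θ^(−7) = θ^(−12) on θ ≥ max(4.1, 6.38) = 6.38.
This density is strictly decreasing in θ, so the posterior mode lies at the lower boundary of the support.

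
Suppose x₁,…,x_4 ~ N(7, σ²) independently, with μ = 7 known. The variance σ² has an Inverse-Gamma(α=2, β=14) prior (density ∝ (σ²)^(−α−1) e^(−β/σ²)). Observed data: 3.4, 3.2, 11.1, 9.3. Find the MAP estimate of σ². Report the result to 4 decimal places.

Sum of squared deviations about the known mean: SS = (3.4−7)² + (3.2−7)² + (11.1−7)² + (9.3−7)² = 49.5.
The Normal likelihood contributes (σ²)^(−n/2) exp(−SS/(2σ²)), so the posterior is Inverse-Gamma(α + n/2, β + SS/2) = Inverse-Gamma(4, 38.75).
The mode of Inverse-Gamma(a, b) is b/(a+1) = 38.75/5 ≈ 7.7500.

σ̂²_MAP = 7.7500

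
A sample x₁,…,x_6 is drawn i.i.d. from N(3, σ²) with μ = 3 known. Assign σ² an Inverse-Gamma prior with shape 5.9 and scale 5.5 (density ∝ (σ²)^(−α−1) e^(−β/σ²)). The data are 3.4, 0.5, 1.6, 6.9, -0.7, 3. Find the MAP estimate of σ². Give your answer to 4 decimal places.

Sum of squared deviations about the known mean: SS = (3.4−3)² + (0.5−3)² + (1.6−3)² + (6.9−3)² + (-0.7−3)² + (3−3)² = 37.27.
The Normal likelihood contributes (σ²)^(−n/2) exp(−SS/(2σ²)), so the posterior is Inverse-Gamma(α + n/2, β + SS/2) = Inverse-Gamma(8.9, 24.135).
The mode of Inverse-Gamma(a, b) is b/(a+1) = 24.135/9.9 ≈ 2.4379.

σ̂²_MAP = 2.4379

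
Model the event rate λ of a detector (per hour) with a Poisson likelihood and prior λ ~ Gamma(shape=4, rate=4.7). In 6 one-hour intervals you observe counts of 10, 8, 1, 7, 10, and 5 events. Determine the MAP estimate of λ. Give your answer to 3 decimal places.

λ̂_MAP = 4.112

Σxᵢ = 10+8+1+7+10+5 = 41, with n = 6.
Posterior ∝ λ^3e^(−4.7λ) · λ^41e^(−6λ) = λ^44e^(−10.7λ), i.e. Gamma(shape=45, rate=10.7).
The mode of a Gamma(a, b) with a ≥ 1 (shape–rate) is (a−1)/b = 44/10.7 ≈ 4.112.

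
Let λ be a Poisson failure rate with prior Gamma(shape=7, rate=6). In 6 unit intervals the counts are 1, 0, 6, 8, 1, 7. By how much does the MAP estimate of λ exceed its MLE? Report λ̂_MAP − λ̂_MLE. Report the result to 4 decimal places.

MAP − MLE = -1.4167

Σxᵢ = 23. Posterior is Gamma(30, 12); MAP = (30−1)/12 = 29/12 ≈ 2.41667.
MLE = x̄ = 23/6 ≈ 3.83333.
Difference = 29/12 − 23/6 = -17/12 ≈ -1.4167.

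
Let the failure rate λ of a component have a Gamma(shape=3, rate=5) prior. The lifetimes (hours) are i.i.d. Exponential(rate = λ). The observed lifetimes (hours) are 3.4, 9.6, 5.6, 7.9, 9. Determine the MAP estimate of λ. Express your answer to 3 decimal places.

The Exponential(rate=λ) likelihood is ∝ λ^n e^(−λΣtᵢ). Here n = 5 and Σtᵢ = 3.4 + 9.6 + 5.6 + 7.9 + 9 = 35.5.
Posterior ∝ λ^2e^(−5λ) · λ^5e^(−35.5λ) = λ^7e^(−40.5λ), i.e. Gamma(8, 40.5).
Mode = (a−1)/b = 7/40.5 ≈ 0.173.

λ̂_MAP = 0.173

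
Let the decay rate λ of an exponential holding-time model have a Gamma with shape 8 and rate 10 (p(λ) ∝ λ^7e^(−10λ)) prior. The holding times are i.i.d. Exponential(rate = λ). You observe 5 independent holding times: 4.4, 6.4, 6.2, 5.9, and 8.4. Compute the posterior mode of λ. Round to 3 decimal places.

The Exponential(rate=λ) likelihood is ∝ λ^n e^(−λΣtᵢ). Here n = 5 and Σtᵢ = 4.4 + 6.4 + 6.2 + 5.9 + 8.4 = 31.3.
Posterior ∝ λ^7e^(−10λ) · λ^5e^(−31.3λ) = λ^12e^(−41.3λ), i.e. Gamma(13, 41.3).
Mode = (a−1)/b = 12/41.3 ≈ 0.291.

λ̂_MAP = 0.291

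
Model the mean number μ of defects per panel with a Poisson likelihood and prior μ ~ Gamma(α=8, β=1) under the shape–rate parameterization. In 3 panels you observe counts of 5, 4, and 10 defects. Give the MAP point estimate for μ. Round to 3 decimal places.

μ̂_MAP = 6.500

Σxᵢ = 5+4+10 = 19, with n = 3.
Posterior ∝ μ^7e^(−1μ) · μ^19e^(−3μ) = μ^26e^(−4μ), i.e. Gamma(shape=27, rate=4).
The mode of a Gamma(a, b) with a ≥ 1 (shape–rate) is (a−1)/b = 26/4 ≈ 6.500.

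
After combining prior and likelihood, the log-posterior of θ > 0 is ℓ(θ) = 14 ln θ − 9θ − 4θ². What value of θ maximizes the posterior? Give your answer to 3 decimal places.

ℓ'(θ) = 14/θ − 9 − 8θ. Setting this to zero and multiplying by θ: 8θ² + 9θ − 14 = 0.
θ = (−9 + √(9² + 4·8·14)) / (2·8) = (−9 + √529) / 16 = (−9 + 23)/16 = 7/8.
ℓ''(θ) = −14/θ² − 8 < 0, confirming a maximum.

θ̂_MAP = 0.875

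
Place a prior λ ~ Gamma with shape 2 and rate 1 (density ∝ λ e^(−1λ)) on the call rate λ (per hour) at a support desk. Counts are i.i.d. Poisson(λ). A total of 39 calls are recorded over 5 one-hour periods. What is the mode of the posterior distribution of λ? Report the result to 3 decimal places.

Σxᵢ = 39, n = 5.
Posterior ∝ λe^(−1λ) · λ^39e^(−5λ) = λ^40e^(−6λ), i.e. Gamma(shape=41, rate=6).
The mode of a Gamma(a, b) with a ≥ 1 (shape–rate) is (a−1)/b = 40/6 ≈ 6.667.

λ̂_MAP = 6.667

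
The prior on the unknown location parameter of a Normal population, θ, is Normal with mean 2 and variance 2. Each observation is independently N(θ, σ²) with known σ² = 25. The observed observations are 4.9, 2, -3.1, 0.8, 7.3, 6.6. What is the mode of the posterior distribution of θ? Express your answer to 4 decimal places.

θ̂_MAP = 2.3514

n = 6; x̄ = (4.9 + 2 + (-3.1) + 0.8 + 7.3 + 6.6)/6 = 18.5/6 = 37/12 ≈ 3.0833.
For a Normal prior and Normal likelihood with known variance, the posterior is Normal; its mode equals its mean, the precision-weighted average.
Prior precision 1/σ₀² = 1/2 = 0.5; data precision n/σ² = 6/25 = 0.24.
θ̂ = (0.5·2 + 0.24·(37/12)) / (0.5 + 0.24) = 1.74/0.74 = 87/37 ≈ 2.3514.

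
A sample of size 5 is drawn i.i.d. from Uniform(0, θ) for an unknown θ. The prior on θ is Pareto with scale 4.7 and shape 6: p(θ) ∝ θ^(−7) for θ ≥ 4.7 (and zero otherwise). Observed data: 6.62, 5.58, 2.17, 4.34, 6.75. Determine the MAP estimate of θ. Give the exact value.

θ̂_MAP = 6.75

The Uniform(0, θ) likelihood is θ^(−n) for θ ≥ max(xᵢ), zero otherwise. Here max(xᵢ) = 6.75.
Posterior ∝ θ^(−7) · θ^(−5) = θ^(−12) on θ ≥ max(4.7, 6.75) = 6.75.
This density is strictly decreasing in θ, so the posterior mode lies at the lower boundary of the support.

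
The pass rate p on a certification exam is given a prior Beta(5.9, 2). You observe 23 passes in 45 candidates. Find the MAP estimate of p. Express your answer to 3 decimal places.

Prior: Beta(5.9, 2).
Data: 23 successes in 45 trials. The binomial likelihood contributes p^23(1−p)^22, so the posterior is Beta(5.9+23, 2+22) = Beta(28.9, 24).
For Beta(a, b) with a, b > 1 the mode is (a−1)/(a+b−2) = 27.9/50.9 ≈ 0.548.

p̂_MAP = 0.548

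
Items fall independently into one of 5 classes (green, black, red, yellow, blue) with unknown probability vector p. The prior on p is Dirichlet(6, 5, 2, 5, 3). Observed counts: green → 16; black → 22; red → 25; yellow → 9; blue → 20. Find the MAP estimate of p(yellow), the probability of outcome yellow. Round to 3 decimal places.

MAP estimate of p(yellow) = 0.120

The posterior is Dirichlet(αᵢ + nᵢ) = Dirichlet(22, 27, 27, 14, 23).
For a Dirichlet(a₁,…,a_K) with all aᵢ > 1, the mode has j-th component (aⱼ − 1)/(Σaᵢ − K).
Here Σaᵢ = 113 and K = 5, so p(yellow) = (14 − 1)/(113 − 5) = 13/108 ≈ 0.120.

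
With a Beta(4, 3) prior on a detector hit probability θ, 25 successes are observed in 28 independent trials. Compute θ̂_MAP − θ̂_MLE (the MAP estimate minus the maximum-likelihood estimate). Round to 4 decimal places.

MAP − MLE = -0.0444

Posterior is Beta(29, 6); MAP = (29−1)/(35−2) = 28/33 ≈ 0.84848.
MLE ignores the prior: θ̂_MLE = k/n = 25/28 ≈ 0.89286.
Difference = 28/33 − 25/28 = -41/924 ≈ -0.0444.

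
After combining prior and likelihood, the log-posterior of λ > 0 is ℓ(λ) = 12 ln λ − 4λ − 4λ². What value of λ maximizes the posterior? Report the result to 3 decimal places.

ℓ'(λ) = 12/λ − 4 − 8λ. Setting this to zero and multiplying by λ: 8λ² + 4λ − 12 = 0.
λ = (−4 + √(4² + 4·8·12)) / (2·8) = (−4 + √400) / 16 = (−4 + 20)/16 = 1.
ℓ''(λ) = −12/λ² − 8 < 0, confirming a maximum.

λ̂_MAP = 1.000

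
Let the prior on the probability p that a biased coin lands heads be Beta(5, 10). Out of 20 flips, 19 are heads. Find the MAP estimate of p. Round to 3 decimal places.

Prior: Beta(5, 10).
Data: 19 successes in 20 trials. The binomial likelihood contributes p^19(1−p)^1, so the posterior is Beta(5+19, 10+1) = Beta(24, 11).
For Beta(a, b) with a, b > 1 the mode is (a−1)/(a+b−2) = 23/33 ≈ 0.697.

p̂_MAP = 0.697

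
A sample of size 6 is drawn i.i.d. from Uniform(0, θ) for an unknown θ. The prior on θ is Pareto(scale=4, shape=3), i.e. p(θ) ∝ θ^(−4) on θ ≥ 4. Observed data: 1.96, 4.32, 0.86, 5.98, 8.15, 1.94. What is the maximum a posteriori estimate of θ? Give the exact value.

θ̂_MAP = 8.15

The Uniform(0, θ) likelihood is θ^(−n) for θ ≥ max(xᵢ), zero otherwise. Here max(xᵢ) = 8.15.
Posterior ∝ θ^(−4) · θ^(−6) = θ^(−10) on θ ≥ max(4, 8.15) = 8.15.
This density is strictly decreasing in θ, so the posterior mode lies at the lower boundary of the support.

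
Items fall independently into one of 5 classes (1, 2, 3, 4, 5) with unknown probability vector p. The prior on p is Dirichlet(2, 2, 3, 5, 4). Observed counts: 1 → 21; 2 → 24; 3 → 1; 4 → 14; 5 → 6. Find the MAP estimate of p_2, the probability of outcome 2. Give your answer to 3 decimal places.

The posterior is Dirichlet(αᵢ + nᵢ) = Dirichlet(23, 26, 4, 19, 10).
For a Dirichlet(a₁,…,a_K) with all aᵢ > 1, the mode has j-th component (aⱼ − 1)/(Σaᵢ − K).
Here Σaᵢ = 82 and K = 5, so p_2 = (26 − 1)/(82 − 5) = 25/77 ≈ 0.325.

MAP estimate: 0.325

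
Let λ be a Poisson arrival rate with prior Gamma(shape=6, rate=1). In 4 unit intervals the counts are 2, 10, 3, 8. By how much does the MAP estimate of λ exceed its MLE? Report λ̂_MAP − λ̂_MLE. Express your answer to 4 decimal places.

Σxᵢ = 23. Posterior is Gamma(29, 5); MAP = (29−1)/5 = 28/5 ≈ 5.60000.
MLE = x̄ = 23/4 ≈ 5.75000.
Difference = 28/5 − 23/4 = -3/20 ≈ -0.1500.

MAP − MLE = -0.1500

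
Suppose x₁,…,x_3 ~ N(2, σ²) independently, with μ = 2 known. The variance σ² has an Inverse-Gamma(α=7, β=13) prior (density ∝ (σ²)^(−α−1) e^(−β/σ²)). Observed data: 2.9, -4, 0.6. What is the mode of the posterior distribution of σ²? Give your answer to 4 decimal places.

σ̂²_MAP = 3.4089

Sum of squared deviations about the known mean: SS = (2.9−2)² + (-4−2)² + (0.6−2)² = 38.77.
The Normal likelihood contributes (σ²)^(−n/2) exp(−SS/(2σ²)), so the posterior is Inverse-Gamma(α + n/2, β + SS/2) = Inverse-Gamma(8.5, 32.385).
The mode of Inverse-Gamma(a, b) is b/(a+1) = 32.385/9.5 ≈ 3.4089.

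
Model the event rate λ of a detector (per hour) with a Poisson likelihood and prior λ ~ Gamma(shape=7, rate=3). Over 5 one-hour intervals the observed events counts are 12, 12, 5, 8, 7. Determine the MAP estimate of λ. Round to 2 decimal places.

λ̂_MAP = 6.25

Σxᵢ = 12+12+5+8+7 = 44, with n = 5.
Posterior ∝ λ^6e^(−3λ) · λ^44e^(−5λ) = λ^50e^(−8λ), i.e. Gamma(shape=51, rate=8).
The mode of a Gamma(a, b) with a ≥ 1 (shape–rate) is (a−1)/b = 50/8 ≈ 6.25.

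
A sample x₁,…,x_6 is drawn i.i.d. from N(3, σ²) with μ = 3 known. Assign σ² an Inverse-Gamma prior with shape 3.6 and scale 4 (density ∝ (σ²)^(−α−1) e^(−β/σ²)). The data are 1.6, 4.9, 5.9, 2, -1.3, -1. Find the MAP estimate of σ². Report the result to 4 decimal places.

σ̂²_MAP = 3.7809

Sum of squared deviations about the known mean: SS = (1.6−3)² + (4.9−3)² + (5.9−3)² + (2−3)² + (-1.3−3)² + (-1−3)² = 49.47.
The Normal likelihood contributes (σ²)^(−n/2) exp(−SS/(2σ²)), so the posterior is Inverse-Gamma(α + n/2, β + SS/2) = Inverse-Gamma(6.6, 28.735).
The mode of Inverse-Gamma(a, b) is b/(a+1) = 28.735/7.6 ≈ 3.7809.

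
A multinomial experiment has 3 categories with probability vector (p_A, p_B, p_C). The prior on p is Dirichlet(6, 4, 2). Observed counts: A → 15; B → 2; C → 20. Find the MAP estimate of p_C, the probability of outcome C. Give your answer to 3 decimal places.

The posterior is Dirichlet(αᵢ + nᵢ) = Dirichlet(21, 6, 22).
For a Dirichlet(a₁,…,a_K) with all aᵢ > 1, the mode has j-th component (aⱼ − 1)/(Σaᵢ − K).
Here Σaᵢ = 49 and K = 3, so p_C = (22 − 1)/(49 − 3) = 21/46 ≈ 0.457.

MAP estimate of p_C = 0.457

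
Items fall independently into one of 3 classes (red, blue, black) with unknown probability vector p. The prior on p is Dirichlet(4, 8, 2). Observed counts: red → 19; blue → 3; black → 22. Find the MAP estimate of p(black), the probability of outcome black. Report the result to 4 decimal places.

MAP estimate of p(black) = 0.4182

The posterior is Dirichlet(αᵢ + nᵢ) = Dirichlet(23, 11, 24).
For a Dirichlet(a₁,…,a_K) with all aᵢ > 1, the mode has j-th component (aⱼ − 1)/(Σaᵢ − K).
Here Σaᵢ = 58 and K = 3, so p(black) = (24 − 1)/(58 − 3) = 23/55 ≈ 0.4182.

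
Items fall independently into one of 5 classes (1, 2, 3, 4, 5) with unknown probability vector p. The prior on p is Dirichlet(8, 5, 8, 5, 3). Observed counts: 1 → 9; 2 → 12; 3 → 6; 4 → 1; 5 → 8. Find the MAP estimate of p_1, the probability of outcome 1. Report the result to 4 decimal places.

MAP estimate: 0.2667

The posterior is Dirichlet(αᵢ + nᵢ) = Dirichlet(17, 17, 14, 6, 11).
For a Dirichlet(a₁,…,a_K) with all aᵢ > 1, the mode has j-th component (aⱼ − 1)/(Σaᵢ − K).
Here Σaᵢ = 65 and K = 5, so p_1 = (17 − 1)/(65 − 5) = 16/60 ≈ 0.2667.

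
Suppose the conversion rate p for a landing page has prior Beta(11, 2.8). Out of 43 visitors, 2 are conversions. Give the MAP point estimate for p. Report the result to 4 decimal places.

p̂_MAP = 0.2190

Prior: Beta(11, 2.8).
Data: 2 successes in 43 trials. The binomial likelihood contributes p^2(1−p)^41, so the posterior is Beta(11+2, 2.8+41) = Beta(13, 43.8).
For Beta(a, b) with a, b > 1 the mode is (a−1)/(a+b−2) = 12/54.8 ≈ 0.2190.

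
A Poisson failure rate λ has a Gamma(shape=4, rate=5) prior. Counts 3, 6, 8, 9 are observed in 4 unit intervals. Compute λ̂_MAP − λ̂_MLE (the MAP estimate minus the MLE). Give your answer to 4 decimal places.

Σxᵢ = 26. Posterior is Gamma(30, 9); MAP = (30−1)/9 = 29/9 ≈ 3.22222.
MLE = x̄ = 26/4 ≈ 6.50000.
Difference = 29/9 − 26/4 = -59/18 ≈ -3.2778.

MAP − MLE = -3.2778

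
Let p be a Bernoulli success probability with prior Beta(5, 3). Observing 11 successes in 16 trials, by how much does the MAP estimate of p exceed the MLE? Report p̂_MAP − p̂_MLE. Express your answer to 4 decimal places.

MAP − MLE = -0.0057

Posterior is Beta(16, 8); MAP = (16−1)/(24−2) = 15/22 ≈ 0.68182.
MLE ignores the prior: p̂_MLE = k/n = 11/16 ≈ 0.68750.
Difference = 15/22 − 11/16 = -1/176 ≈ -0.0057.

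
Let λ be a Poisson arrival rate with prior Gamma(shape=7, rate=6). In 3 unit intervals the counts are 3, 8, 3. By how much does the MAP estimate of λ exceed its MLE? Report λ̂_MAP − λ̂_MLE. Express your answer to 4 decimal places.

Σxᵢ = 14. Posterior is Gamma(21, 9); MAP = (21−1)/9 = 20/9 ≈ 2.22222.
MLE = x̄ = 14/3 ≈ 4.66667.
Difference = 20/9 − 14/3 = -22/9 ≈ -2.4444.

MAP − MLE = -2.4444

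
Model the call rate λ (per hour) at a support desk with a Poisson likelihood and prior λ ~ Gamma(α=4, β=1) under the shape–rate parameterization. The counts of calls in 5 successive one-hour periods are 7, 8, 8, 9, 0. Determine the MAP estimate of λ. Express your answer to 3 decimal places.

λ̂_MAP = 5.833

Σxᵢ = 7+8+8+9+0 = 32, with n = 5.
Posterior ∝ λ^3e^(−1λ) · λ^32e^(−5λ) = λ^35e^(−6λ), i.e. Gamma(shape=36, rate=6).
The mode of a Gamma(a, b) with a ≥ 1 (shape–rate) is (a−1)/b = 35/6 ≈ 5.833.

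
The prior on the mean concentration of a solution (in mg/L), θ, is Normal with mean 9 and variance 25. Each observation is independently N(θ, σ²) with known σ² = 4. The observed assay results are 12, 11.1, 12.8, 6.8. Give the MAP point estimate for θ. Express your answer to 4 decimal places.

n = 4; x̄ = (12 + 11.1 + 12.8 + 6.8)/4 = 42.7/4 = 10.675.
For a Normal prior and Normal likelihood with known variance, the posterior is Normal; its mode equals its mean, the precision-weighted average.
Prior precision 1/σ₀² = 1/25 = 0.04; data precision n/σ² = 4/4 = 1.
θ̂ = (0.04·9 + 1·10.675) / (0.04 + 1) = 11.035/1.04 = 2207/208 ≈ 10.6106.

θ̂_MAP = 10.6106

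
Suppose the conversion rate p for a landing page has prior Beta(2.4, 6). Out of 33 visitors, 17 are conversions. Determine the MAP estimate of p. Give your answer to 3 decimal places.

p̂_MAP = 0.467

Prior: Beta(2.4, 6).
Data: 17 successes in 33 trials. The binomial likelihood contributes p^17(1−p)^16, so the posterior is Beta(2.4+17, 6+16) = Beta(19.4, 22).
For Beta(a, b) with a, b > 1 the mode is (a−1)/(a+b−2) = 18.4/39.4 ≈ 0.467.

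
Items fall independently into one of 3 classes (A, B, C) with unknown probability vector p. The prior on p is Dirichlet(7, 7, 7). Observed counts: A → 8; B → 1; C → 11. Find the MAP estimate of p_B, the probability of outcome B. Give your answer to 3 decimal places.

The posterior is Dirichlet(αᵢ + nᵢ) = Dirichlet(15, 8, 18).
For a Dirichlet(a₁,…,a_K) with all aᵢ > 1, the mode has j-th component (aⱼ − 1)/(Σaᵢ − K).
Here Σaᵢ = 41 and K = 3, so p_B = (8 − 1)/(41 − 3) = 7/38 ≈ 0.184.

MAP estimate of p_B = 0.184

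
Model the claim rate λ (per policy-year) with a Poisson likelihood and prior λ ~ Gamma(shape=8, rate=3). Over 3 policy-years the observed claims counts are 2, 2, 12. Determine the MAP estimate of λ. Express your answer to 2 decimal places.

Σxᵢ = 2+2+12 = 16, with n = 3.
Posterior ∝ λ^7e^(−3λ) · λ^16e^(−3λ) = λ^23e^(−6λ), i.e. Gamma(shape=24, rate=6).
The mode of a Gamma(a, b) with a ≥ 1 (shape–rate) is (a−1)/b = 23/6 ≈ 3.83.

λ̂_MAP = 3.83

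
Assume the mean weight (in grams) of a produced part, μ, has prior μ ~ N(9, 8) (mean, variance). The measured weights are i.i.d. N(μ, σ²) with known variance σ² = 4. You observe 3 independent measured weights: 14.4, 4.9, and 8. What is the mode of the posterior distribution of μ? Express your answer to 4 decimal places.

n = 3; x̄ = (14.4 + 4.9 + 8)/3 = 27.3/3 = 9.1.
For a Normal prior and Normal likelihood with known variance, the posterior is Normal; its mode equals its mean, the precision-weighted average.
Prior precision 1/σ₀² = 1/8 = 0.125; data precision n/σ² = 3/4 = 0.75.
μ̂ = (0.125·9 + 0.75·9.1) / (0.125 + 0.75) = 7.95/0.875 = 318/35 ≈ 9.0857.

μ̂_MAP = 9.0857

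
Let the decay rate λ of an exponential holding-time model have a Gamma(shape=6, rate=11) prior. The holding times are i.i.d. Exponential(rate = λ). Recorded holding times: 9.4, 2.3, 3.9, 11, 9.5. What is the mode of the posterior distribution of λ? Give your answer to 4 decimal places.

The Exponential(rate=λ) likelihood is ∝ λ^n e^(−λΣtᵢ). Here n = 5 and Σtᵢ = 9.4 + 2.3 + 3.9 + 11 + 9.5 = 36.1.
Posterior ∝ λ^5e^(−11λ) · λ^5e^(−36.1λ) = λ^10e^(−47.1λ), i.e. Gamma(11, 47.1).
Mode = (a−1)/b = 10/47.1 ≈ 0.2123.

λ̂_MAP = 0.2123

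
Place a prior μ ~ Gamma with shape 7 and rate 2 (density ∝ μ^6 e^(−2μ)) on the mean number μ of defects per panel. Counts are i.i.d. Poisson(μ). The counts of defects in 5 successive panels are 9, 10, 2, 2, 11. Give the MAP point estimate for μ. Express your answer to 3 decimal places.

μ̂_MAP = 5.714

Σxᵢ = 9+10+2+2+11 = 34, with n = 5.
Posterior ∝ μ^6e^(−2μ) · μ^34e^(−5μ) = μ^40e^(−7μ), i.e. Gamma(shape=41, rate=7).
The mode of a Gamma(a, b) with a ≥ 1 (shape–rate) is (a−1)/b = 40/7 ≈ 5.714.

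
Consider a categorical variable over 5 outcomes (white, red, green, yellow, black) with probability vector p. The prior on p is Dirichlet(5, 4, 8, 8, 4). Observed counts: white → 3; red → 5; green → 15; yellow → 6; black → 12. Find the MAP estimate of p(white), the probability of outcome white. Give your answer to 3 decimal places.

The posterior is Dirichlet(αᵢ + nᵢ) = Dirichlet(8, 9, 23, 14, 16).
For a Dirichlet(a₁,…,a_K) with all aᵢ > 1, the mode has j-th component (aⱼ − 1)/(Σaᵢ − K).
Here Σaᵢ = 70 and K = 5, so p(white) = (8 − 1)/(70 − 5) = 7/65 ≈ 0.108.

MAP estimate of p(white) = 0.108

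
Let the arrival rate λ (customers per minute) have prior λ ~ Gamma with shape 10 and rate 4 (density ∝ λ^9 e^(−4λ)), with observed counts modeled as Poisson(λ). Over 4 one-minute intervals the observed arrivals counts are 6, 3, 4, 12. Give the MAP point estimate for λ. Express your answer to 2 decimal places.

λ̂_MAP = 4.25

Σxᵢ = 6+3+4+12 = 25, with n = 4.
Posterior ∝ λ^9e^(−4λ) · λ^25e^(−4λ) = λ^34e^(−8λ), i.e. Gamma(shape=35, rate=8).
The mode of a Gamma(a, b) with a ≥ 1 (shape–rate) is (a−1)/b = 34/8 ≈ 4.25.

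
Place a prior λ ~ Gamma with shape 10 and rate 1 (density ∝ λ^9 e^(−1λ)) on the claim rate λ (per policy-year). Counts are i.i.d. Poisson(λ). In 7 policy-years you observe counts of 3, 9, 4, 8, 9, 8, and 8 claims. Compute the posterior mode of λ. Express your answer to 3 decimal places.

Σxᵢ = 3+9+4+8+9+8+8 = 49, with n = 7.
Posterior ∝ λ^9e^(−1λ) · λ^49e^(−7λ) = λ^58e^(−8λ), i.e. Gamma(shape=59, rate=8).
The mode of a Gamma(a, b) with a ≥ 1 (shape–rate) is (a−1)/b = 58/8 ≈ 7.250.

λ̂_MAP = 7.250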